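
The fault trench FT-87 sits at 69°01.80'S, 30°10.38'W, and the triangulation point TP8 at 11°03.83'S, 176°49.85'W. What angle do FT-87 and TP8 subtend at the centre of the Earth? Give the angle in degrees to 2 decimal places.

FT-87: φ = -69.03000°, λ = -30.17300°
TP8: φ = -11.06383°, λ = -176.83083°
Δφ = 57.9662°,  Δλ = -146.6578°
a = sin²(Δφ/2) + cos φ₁ cos φ₂ sin²(Δλ/2) = 0.557112
c = 2·arcsin(√a) = 1.685270 rad = 96.5589°

96.56°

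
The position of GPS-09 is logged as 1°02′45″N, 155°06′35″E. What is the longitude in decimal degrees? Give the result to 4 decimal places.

155° + 6′/60 + 35″/3600 = 155 + 0.10000 + 0.00972 = 155.1097°

155.1097°E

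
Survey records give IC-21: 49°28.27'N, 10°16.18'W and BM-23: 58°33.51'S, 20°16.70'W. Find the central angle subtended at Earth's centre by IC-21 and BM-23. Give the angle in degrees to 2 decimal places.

108.34°

IC-21: φ = +49.47117°, λ = -10.26967°
BM-23: φ = -58.55850°, λ = -20.27833°
Δφ = -108.0297°,  Δλ = -10.0087°
a = sin²(Δφ/2) + cos φ₁ cos φ₂ sin²(Δλ/2) = 0.657334
c = 2·arcsin(√a) = 1.890903 rad = 108.3408°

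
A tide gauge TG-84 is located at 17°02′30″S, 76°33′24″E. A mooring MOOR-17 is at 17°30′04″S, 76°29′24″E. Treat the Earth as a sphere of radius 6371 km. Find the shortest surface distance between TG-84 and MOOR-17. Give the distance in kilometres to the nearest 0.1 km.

51.6 km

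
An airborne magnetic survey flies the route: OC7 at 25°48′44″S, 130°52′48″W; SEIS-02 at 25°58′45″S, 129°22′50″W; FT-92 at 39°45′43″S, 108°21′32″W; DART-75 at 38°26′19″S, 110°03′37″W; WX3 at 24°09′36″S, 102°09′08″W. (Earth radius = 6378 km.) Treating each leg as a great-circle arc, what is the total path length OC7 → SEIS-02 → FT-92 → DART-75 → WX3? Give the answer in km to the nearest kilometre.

4598 km

OC7: φ = -25.81222°, λ = -130.88000°
SEIS-02: φ = -25.97917°, λ = -129.38056°
FT-92: φ = -39.76194°, λ = -108.35889°
DART-75: φ = -38.43861°, λ = -110.06028°
WX3: φ = -24.16000°, λ = -102.15222°
OC7→SEIS-02: c = 0.023722 rad, d = 151.30 km
SEIS-02→FT-92: c = 0.389197 rad, d = 2482.30 km
FT-92→DART-75: c = 0.032625 rad, d = 208.08 km
DART-75→WX3: c = 0.275418 rad, d = 1756.62 km
Total = 151.30 + 2482.30 + 208.08 + 1756.62 = 4598.30 km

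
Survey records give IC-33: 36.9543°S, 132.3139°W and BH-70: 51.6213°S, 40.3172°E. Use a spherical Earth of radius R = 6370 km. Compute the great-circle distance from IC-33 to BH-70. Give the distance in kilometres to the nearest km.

10138 km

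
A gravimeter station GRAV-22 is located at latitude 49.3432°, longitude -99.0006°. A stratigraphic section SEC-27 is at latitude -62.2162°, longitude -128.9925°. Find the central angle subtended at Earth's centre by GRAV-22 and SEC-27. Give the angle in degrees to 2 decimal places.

114.09°

Δφ = -111.5594°,  Δλ = -29.9919°
a = sin²(Δφ/2) + cos φ₁ cos φ₂ sin²(Δλ/2) = 0.704066
c = 2·arcsin(√a) = 1.991204 rad = 114.0876°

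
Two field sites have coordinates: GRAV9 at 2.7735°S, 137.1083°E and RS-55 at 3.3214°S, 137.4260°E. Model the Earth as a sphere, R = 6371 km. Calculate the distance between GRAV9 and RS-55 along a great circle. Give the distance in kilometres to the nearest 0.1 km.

70.4 km

Δφ = -0.5479°,  Δλ = 0.3177°
a = sin²(Δφ/2) + cos φ₁ cos φ₂ sin²(Δλ/2) = 0.000031
c = 2·arcsin(√a) = 0.011050 rad = 0.6331°
d = R·c = 6371 × 0.011050 = 70.4 km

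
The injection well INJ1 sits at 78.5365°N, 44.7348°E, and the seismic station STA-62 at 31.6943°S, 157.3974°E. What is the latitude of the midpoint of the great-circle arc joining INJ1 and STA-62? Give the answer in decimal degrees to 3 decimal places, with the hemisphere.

Bx = cos φ₂ cos Δλ = -0.327841,  By = cos φ₂ sin Δλ = 0.785168
φₘ = atan2(sin φ₁ + sin φ₂, √((cos φ₁ + Bx)² + By²)) = 29.74341°
λₘ = λ₁ + atan2(By, cos φ₁ + Bx) = 144.07182°

29.743°N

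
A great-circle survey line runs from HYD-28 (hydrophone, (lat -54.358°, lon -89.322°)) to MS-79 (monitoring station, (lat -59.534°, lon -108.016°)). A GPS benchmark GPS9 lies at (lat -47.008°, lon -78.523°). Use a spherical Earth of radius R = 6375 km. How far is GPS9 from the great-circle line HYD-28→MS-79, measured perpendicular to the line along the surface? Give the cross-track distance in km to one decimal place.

158.0 km

δ₁₃ = central angle HYD-28→GPS9 = 0.174887 rad  (haversine)
θ₁₃ = bearing HYD-28→GPS9 = 47.247°,  θ₁₂ = bearing HYD-28→MS-79 = 235.437°
dₓₜ = R·arcsin(sin δ₁₃ · sin(θ₁₃ − θ₁₂)) = 6375·arcsin(0.17400·sin(-188.190°)) = 158.034 km
|dₓₜ| = 158.034 km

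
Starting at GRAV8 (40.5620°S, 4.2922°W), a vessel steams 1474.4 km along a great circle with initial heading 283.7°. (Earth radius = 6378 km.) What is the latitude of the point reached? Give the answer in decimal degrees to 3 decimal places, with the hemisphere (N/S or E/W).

36.281°S

δ = d/R = 1474.4/6378 = 0.231170 rad
φ₂ = arcsin(sin φ₁ cos δ + cos φ₁ sin δ cos θ)
   = arcsin(-0.65027·0.97340 + 0.75970·0.22912·0.23684) = -36.28119°
λ₂ = λ₁ + atan2(sin θ sin δ cos φ₁, cos δ − sin φ₁ sin φ₂) = -20.32179°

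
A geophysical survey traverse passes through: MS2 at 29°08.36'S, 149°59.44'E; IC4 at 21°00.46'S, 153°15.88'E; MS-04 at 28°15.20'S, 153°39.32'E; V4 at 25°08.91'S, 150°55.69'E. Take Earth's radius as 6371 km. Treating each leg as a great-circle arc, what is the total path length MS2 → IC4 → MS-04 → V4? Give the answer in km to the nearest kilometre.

MS2: φ = -29.13933°, λ = +149.99067°
IC4: φ = -21.00767°, λ = +153.26467°
MS-04: φ = -28.25333°, λ = +153.65533°
V4: φ = -25.14850°, λ = +150.92817°
MS2→IC4: c = 0.151042 rad, d = 962.29 km
IC4→MS-04: c = 0.126612 rad, d = 806.65 km
MS-04→V4: c = 0.068875 rad, d = 438.80 km
Total = 962.29 + 806.65 + 438.80 = 2207.74 km

2208 km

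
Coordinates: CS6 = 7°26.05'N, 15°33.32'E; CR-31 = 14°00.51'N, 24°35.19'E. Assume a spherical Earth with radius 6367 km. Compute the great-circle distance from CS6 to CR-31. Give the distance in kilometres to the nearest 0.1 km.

CS6: φ = +7.43417°, λ = +15.55533°
CR-31: φ = +14.00850°, λ = +24.58650°
Δφ = 6.5743°,  Δλ = 9.0312°
a = sin²(Δφ/2) + cos φ₁ cos φ₂ sin²(Δλ/2) = 0.009251
c = 2·arcsin(√a) = 0.192667 rad = 11.0390°
d = R·c = 6367 × 0.192667 = 1226.7 km

1226.7 km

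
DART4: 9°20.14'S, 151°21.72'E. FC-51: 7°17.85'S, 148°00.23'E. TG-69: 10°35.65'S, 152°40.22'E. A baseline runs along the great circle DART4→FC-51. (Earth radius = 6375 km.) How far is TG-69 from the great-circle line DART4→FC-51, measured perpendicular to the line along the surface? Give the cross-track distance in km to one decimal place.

DART4: φ = -9.33567°, λ = +151.36200°
FC-51: φ = -7.29750°, λ = +148.00383°
TG-69: φ = -10.59417°, λ = +152.67033°
δ₁₃ = central angle DART4→TG-69 = 0.031436 rad  (haversine)
θ₁₃ = bearing DART4→TG-69 = 134.434°,  θ₁₂ = bearing DART4→FC-51 = 301.272°
dₓₜ = R·arcsin(sin δ₁₃ · sin(θ₁₃ − θ₁₂)) = 6375·arcsin(0.03143·sin(-166.838°)) = -45.627 km
|dₓₜ| = 45.627 km

45.6 km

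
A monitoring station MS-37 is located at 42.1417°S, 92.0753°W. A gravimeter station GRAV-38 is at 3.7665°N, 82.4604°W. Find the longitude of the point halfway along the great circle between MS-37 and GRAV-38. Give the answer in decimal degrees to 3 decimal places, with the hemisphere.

86.558°W

Bx = cos φ₂ cos Δλ = 0.983823,  By = cos φ₂ sin Δλ = 0.166664
φₘ = atan2(sin φ₁ + sin φ₂, √((cos φ₁ + Bx)² + By²)) = -19.24899°
λₘ = λ₁ + atan2(By, cos φ₁ + Bx) = -86.55767°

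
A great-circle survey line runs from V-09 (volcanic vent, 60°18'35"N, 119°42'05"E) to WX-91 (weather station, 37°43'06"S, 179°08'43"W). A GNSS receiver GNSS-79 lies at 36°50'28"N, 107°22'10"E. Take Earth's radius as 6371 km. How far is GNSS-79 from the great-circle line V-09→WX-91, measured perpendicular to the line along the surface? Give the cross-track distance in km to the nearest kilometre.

V-09: φ = +60.30972°, λ = +119.70139°
WX-91: φ = -37.71833°, λ = -179.14528°
GNSS-79: φ = +36.84111°, λ = +107.36944°
δ₁₃ = central angle V-09→GNSS-79 = 0.431995 rad  (haversine)
θ₁₃ = bearing V-09→GNSS-79 = 204.094°,  θ₁₂ = bearing V-09→WX-91 = 132.485°
dₓₜ = R·arcsin(sin δ₁₃ · sin(θ₁₃ − θ₁₂)) = 6371·arcsin(0.41868·sin(71.610°)) = 2603.025 km
|dₓₜ| = 2603.025 km

2603 km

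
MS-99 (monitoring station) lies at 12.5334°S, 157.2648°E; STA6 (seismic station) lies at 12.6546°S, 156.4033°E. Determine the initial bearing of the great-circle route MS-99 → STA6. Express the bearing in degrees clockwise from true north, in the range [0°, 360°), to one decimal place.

Δλ = -0.8615°
y = sin Δλ · cos φ₂ = -0.014670
x = cos φ₁ sin φ₂ − sin φ₁ cos φ₂ cos Δλ = -0.002139
θ = atan2(y, x) = -98.2966° → 261.7034° (mod 360°)

261.7°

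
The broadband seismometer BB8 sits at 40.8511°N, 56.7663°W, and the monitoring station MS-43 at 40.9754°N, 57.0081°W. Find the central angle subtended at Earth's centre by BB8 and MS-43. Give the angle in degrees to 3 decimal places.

0.221°

Δφ = 0.1243°,  Δλ = -0.2418°
a = sin²(Δφ/2) + cos φ₁ cos φ₂ sin²(Δλ/2) = 0.000004
c = 2·arcsin(√a) = 0.003857 rad = 0.2210°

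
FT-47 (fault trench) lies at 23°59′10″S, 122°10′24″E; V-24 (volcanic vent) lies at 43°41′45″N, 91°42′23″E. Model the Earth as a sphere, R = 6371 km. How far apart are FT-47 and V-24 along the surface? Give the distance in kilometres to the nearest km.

8143 km

FT-47: φ = -23.98611°, λ = +122.17333°
V-24: φ = +43.69583°, λ = +91.70639°
Δφ = 67.6819°,  Δλ = -30.4669°
a = sin²(Δφ/2) + cos φ₁ cos φ₂ sin²(Δλ/2) = 0.355732
c = 2·arcsin(√a) = 1.278099 rad = 73.2297°
d = R·c = 6371 × 1.278099 = 8142.8 km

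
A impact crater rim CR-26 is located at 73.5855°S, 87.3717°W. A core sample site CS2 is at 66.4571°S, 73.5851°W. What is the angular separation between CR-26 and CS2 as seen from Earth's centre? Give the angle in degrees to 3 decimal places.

Δφ = 7.1284°,  Δλ = 13.7866°
a = sin²(Δφ/2) + cos φ₁ cos φ₂ sin²(Δλ/2) = 0.005491
c = 2·arcsin(√a) = 0.148334 rad = 8.4989°

8.499°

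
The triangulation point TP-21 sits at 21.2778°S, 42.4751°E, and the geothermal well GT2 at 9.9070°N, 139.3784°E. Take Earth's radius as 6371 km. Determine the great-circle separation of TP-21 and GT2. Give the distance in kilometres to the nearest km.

Δφ = 31.1848°,  Δλ = 96.9033°
a = sin²(Δφ/2) + cos φ₁ cos φ₂ sin²(Δλ/2) = 0.586383
c = 2·arcsin(√a) = 1.744433 rad = 99.9487°
d = R·c = 6371 × 1.744433 = 11113.8 km

11114 km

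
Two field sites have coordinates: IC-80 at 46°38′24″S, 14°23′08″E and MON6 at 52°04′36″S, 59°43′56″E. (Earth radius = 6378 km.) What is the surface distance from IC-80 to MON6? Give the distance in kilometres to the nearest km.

3287 km

IC-80: φ = -46.64000°, λ = +14.38556°
MON6: φ = -52.07667°, λ = +59.73222°
Δφ = -5.4367°,  Δλ = 45.3467°
a = sin²(Δφ/2) + cos φ₁ cos φ₂ sin²(Δλ/2) = 0.064952
c = 2·arcsin(√a) = 0.515398 rad = 29.5301°
d = R·c = 6378 × 0.515398 = 3287.2 km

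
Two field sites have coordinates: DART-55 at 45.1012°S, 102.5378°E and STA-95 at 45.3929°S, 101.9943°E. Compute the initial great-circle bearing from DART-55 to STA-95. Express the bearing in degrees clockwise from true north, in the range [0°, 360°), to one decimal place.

Δλ = -0.5435°
y = sin Δλ · cos φ₂ = -0.006661
x = cos φ₁ sin φ₂ − sin φ₁ cos φ₂ cos Δλ = -0.005113
θ = atan2(y, x) = -127.5114° → 232.4886° (mod 360°)

232.5°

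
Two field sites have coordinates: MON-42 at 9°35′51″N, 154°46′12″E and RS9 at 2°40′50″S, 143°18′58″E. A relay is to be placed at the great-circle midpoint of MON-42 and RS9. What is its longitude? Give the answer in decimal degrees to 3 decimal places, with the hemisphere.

MON-42: φ = +9.59750°, λ = +154.77000°
RS9: φ = -2.68056°, λ = +143.31611°
Bx = cos φ₂ cos Δλ = 0.979012,  By = cos φ₂ sin Δλ = -0.198362
φₘ = atan2(sin φ₁ + sin φ₂, √((cos φ₁ + Bx)² + By²)) = 3.47578°
λₘ = λ₁ + atan2(By, cos φ₁ + Bx) = 149.00570°

149.006°E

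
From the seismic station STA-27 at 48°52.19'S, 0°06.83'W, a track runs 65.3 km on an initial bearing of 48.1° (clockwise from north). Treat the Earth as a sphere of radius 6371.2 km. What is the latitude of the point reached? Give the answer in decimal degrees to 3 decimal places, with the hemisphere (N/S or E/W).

48.476°S

STA-27: φ = -48.86983°, λ = -0.11383°
δ = d/R = 65.3/6371.2 = 0.010249 rad
φ₂ = arcsin(sin φ₁ cos δ + cos φ₁ sin δ cos θ)
   = arcsin(-0.75322·0.99995 + 0.65777·0.01025·0.66783) = -48.47577°
λ₂ = λ₁ + atan2(sin θ sin δ cos φ₁, cos δ − sin φ₁ sin φ₂) = 0.54549°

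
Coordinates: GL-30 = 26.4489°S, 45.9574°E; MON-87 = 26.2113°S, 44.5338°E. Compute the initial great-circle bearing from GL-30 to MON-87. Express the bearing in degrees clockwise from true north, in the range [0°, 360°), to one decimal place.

280.2°

Δλ = -1.4236°
y = sin Δλ · cos φ₂ = -0.022289
x = cos φ₁ sin φ₂ − sin φ₁ cos φ₂ cos Δλ = 0.004024
θ = atan2(y, x) = -79.7674° → 280.2326° (mod 360°)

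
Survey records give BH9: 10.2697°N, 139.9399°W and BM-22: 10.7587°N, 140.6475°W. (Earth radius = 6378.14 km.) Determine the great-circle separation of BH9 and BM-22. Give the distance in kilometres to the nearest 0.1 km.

Δφ = 0.4890°,  Δλ = -0.7076°
a = sin²(Δφ/2) + cos φ₁ cos φ₂ sin²(Δλ/2) = 0.000055
c = 2·arcsin(√a) = 0.014842 rad = 0.8504°
d = R·c = 6378.14 × 0.014842 = 94.7 km

94.7 km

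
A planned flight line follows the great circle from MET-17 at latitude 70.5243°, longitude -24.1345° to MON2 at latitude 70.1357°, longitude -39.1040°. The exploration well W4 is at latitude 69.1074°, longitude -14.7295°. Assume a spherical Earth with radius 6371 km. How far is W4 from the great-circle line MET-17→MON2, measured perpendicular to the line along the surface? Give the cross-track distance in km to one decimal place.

111.3 km

δ₁₃ = central angle MET-17→W4 = 0.061719 rad  (haversine)
θ₁₃ = bearing MET-17→W4 = 109.125°,  θ₁₂ = bearing MET-17→MON2 = 272.668°
dₓₜ = R·arcsin(sin δ₁₃ · sin(θ₁₃ − θ₁₂)) = 6371·arcsin(0.06168·sin(-163.543°)) = -111.330 km
|dₓₜ| = 111.330 km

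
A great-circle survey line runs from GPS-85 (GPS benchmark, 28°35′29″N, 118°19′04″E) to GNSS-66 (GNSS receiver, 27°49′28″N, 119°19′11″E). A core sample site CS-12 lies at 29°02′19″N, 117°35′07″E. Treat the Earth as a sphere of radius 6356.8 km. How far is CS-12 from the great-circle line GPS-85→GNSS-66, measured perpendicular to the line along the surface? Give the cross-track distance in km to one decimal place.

8.6 km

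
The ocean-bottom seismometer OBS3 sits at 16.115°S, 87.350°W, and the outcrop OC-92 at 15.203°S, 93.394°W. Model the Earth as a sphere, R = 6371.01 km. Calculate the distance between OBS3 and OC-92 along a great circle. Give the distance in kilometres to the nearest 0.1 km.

655.0 km

Δφ = 0.9120°,  Δλ = -6.0440°
a = sin²(Δφ/2) + cos φ₁ cos φ₂ sin²(Δλ/2) = 0.002640
c = 2·arcsin(√a) = 0.102807 rad = 5.8904°
d = R·c = 6371.01 × 0.102807 = 655.0 km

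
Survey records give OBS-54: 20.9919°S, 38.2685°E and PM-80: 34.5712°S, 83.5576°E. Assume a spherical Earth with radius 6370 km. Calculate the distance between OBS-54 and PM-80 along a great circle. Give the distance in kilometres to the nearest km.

Δφ = -13.5793°,  Δλ = 45.2891°
a = sin²(Δφ/2) + cos φ₁ cos φ₂ sin²(Δλ/2) = 0.127936
c = 2·arcsin(√a) = 0.731568 rad = 41.9157°
d = R·c = 6370 × 0.731568 = 4660.1 km

4660 km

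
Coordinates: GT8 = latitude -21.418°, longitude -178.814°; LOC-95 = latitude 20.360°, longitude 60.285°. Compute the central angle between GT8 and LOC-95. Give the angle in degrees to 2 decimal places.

Δφ = 41.7780°,  Δλ = -120.9010°
a = sin²(Δφ/2) + cos φ₁ cos φ₂ sin²(Δλ/2) = 0.787635
c = 2·arcsin(√a) = 2.183731 rad = 125.1186°

125.12°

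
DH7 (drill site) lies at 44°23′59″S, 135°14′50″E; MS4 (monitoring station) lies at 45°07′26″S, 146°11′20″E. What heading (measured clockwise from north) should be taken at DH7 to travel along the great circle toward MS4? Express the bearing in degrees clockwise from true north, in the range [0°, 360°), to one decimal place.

DH7: φ = -44.39972°, λ = +135.24722°
MS4: φ = -45.12389°, λ = +146.18889°
Δλ = 10.9417°
y = sin Δλ · cos φ₂ = 0.133925
x = cos φ₁ sin φ₂ − sin φ₁ cos φ₂ cos Δλ = -0.021613
θ = atan2(y, x) = 99.1675° → 99.1675° (mod 360°)

99.2°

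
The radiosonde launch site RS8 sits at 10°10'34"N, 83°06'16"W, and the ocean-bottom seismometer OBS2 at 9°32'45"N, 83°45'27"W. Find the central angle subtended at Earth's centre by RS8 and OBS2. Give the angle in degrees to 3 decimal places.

RS8: φ = +10.17611°, λ = -83.10444°
OBS2: φ = +9.54583°, λ = -83.75750°
Δφ = -0.6303°,  Δλ = -0.6531°
a = sin²(Δφ/2) + cos φ₁ cos φ₂ sin²(Δλ/2) = 0.000062
c = 2·arcsin(√a) = 0.015720 rad = 0.9007°

0.901°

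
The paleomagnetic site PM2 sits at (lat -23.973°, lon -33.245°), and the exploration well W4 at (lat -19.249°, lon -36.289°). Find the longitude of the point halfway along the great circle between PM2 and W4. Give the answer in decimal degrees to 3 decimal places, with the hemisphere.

34.792°W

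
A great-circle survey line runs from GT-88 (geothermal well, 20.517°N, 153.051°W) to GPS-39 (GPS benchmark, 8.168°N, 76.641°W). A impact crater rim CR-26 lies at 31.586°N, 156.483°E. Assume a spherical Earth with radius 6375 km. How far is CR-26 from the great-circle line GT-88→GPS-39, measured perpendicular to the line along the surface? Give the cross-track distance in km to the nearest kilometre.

2179 km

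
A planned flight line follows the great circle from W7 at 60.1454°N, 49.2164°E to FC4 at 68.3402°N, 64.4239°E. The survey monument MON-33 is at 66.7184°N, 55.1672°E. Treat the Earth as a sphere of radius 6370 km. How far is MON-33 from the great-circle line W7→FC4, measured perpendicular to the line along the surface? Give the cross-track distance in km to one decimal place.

δ₁₃ = central angle W7→MON-33 = 0.123638 rad  (haversine)
θ₁₃ = bearing W7→MON-33 = 19.407°,  θ₁₂ = bearing W7→FC4 = 32.200°
dₓₜ = R·arcsin(sin δ₁₃ · sin(θ₁₃ − θ₁₂)) = 6370·arcsin(0.12332·sin(-12.793°)) = -173.964 km
|dₓₜ| = 173.964 km

174.0 km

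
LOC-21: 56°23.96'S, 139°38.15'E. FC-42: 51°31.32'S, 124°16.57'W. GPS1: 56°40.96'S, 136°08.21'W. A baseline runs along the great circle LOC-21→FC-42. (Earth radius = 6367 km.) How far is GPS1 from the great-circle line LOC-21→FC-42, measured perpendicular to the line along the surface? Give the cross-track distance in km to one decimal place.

LOC-21: φ = -56.39933°, λ = +139.63583°
FC-42: φ = -51.52200°, λ = -124.27617°
GPS1: φ = -56.68267°, λ = -136.13683°
δ₁₃ = central angle LOC-21→GPS1 = 0.757448 rad  (haversine)
θ₁₃ = bearing LOC-21→GPS1 = 127.308°,  θ₁₂ = bearing LOC-21→FC-42 = 128.275°
dₓₜ = R·arcsin(sin δ₁₃ · sin(θ₁₃ − θ₁₂)) = 6367·arcsin(0.68707·sin(-0.968°)) = -73.887 km
|dₓₜ| = 73.887 km

73.9 km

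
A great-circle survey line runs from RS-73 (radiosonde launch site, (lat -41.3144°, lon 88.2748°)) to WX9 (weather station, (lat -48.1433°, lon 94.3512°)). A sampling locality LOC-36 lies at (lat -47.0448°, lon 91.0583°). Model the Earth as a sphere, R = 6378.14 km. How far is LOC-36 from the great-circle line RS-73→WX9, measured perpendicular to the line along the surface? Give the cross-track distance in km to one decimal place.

δ₁₃ = central angle RS-73→LOC-36 = 0.105890 rad  (haversine)
θ₁₃ = bearing RS-73→LOC-36 = 161.754°,  θ₁₂ = bearing RS-73→WX9 = 149.804°
dₓₜ = R·arcsin(sin δ₁₃ · sin(θ₁₃ − θ₁₂)) = 6378.14·arcsin(0.10569·sin(11.950°)) = 139.597 km
|dₓₜ| = 139.597 km

139.6 km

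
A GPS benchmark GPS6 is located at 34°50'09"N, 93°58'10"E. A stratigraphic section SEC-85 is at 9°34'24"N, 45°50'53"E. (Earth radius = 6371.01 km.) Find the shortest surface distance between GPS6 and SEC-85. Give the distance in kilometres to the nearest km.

5622 km

GPS6: φ = +34.83583°, λ = +93.96944°
SEC-85: φ = +9.57333°, λ = +45.84806°
Δφ = -25.2625°,  Δλ = -48.1214°
a = sin²(Δφ/2) + cos φ₁ cos φ₂ sin²(Δλ/2) = 0.182353
c = 2·arcsin(√a) = 0.882408 rad = 50.5582°
d = R·c = 6371.01 × 0.882408 = 5621.8 km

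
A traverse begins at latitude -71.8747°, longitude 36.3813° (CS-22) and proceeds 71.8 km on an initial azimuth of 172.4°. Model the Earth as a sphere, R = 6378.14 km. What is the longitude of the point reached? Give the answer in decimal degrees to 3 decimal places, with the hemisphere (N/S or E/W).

δ = d/R = 71.8/6378.14 = 0.011257 rad
φ₂ = arcsin(sin φ₁ cos δ + cos φ₁ sin δ cos θ)
   = arcsin(-0.95038·0.99994 + 0.31110·0.01126·-0.99122) = -72.51382°
λ₂ = λ₁ + atan2(sin θ sin δ cos φ₁, cos δ − sin φ₁ sin φ₂) = 36.66519°

36.665°E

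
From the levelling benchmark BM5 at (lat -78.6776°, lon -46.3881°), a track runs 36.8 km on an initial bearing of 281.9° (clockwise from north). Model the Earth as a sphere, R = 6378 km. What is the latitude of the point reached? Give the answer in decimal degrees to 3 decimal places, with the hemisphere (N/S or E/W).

δ = d/R = 36.8/6378 = 0.005770 rad
φ₂ = arcsin(sin φ₁ cos δ + cos φ₁ sin δ cos θ)
   = arcsin(-0.98054·0.99998 + 0.19633·0.00577·0.20620) = -78.60490°
λ₂ = λ₁ + atan2(sin θ sin δ cos φ₁, cos δ − sin φ₁ sin φ₂) = -48.02559°

78.605°S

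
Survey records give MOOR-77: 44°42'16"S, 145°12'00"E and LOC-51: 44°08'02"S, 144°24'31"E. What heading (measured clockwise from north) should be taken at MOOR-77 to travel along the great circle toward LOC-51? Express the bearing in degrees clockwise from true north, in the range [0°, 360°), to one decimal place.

315.0°

MOOR-77: φ = -44.70444°, λ = +145.20000°
LOC-51: φ = -44.13389°, λ = +144.40861°
Δλ = -0.7914°
y = sin Δλ · cos φ₂ = -0.009913
x = cos φ₁ sin φ₂ − sin φ₁ cos φ₂ cos Δλ = 0.009910
θ = atan2(y, x) = -45.0094° → 314.9906° (mod 360°)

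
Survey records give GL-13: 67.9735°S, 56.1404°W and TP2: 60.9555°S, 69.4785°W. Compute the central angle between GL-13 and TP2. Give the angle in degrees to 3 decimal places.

9.034°

Δφ = 7.0180°,  Δλ = -13.3381°
a = sin²(Δφ/2) + cos φ₁ cos φ₂ sin²(Δλ/2) = 0.006202
c = 2·arcsin(√a) = 0.157666 rad = 9.0336°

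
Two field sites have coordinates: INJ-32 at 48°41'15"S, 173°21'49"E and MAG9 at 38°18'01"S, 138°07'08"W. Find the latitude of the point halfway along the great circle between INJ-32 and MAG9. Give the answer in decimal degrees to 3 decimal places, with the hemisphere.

46.120°S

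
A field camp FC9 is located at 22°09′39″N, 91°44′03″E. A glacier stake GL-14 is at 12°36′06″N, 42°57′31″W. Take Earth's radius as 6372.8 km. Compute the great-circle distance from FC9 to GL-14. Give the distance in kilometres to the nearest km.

FC9: φ = +22.16083°, λ = +91.73417°
GL-14: φ = +12.60167°, λ = -42.95861°
Δφ = -9.5592°,  Δλ = -134.6928°
a = sin²(Δφ/2) + cos φ₁ cos φ₂ sin²(Δλ/2) = 0.776682
c = 2·arcsin(√a) = 2.157194 rad = 123.5981°
d = R·c = 6372.8 × 2.157194 = 13747.4 km

13747 km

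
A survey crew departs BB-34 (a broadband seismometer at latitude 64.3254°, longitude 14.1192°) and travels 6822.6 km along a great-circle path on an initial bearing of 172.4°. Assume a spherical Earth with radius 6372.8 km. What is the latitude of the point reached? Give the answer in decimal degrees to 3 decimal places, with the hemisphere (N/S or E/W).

δ = d/R = 6822.6/6372.8 = 1.070581 rad
φ₂ = arcsin(sin φ₁ cos δ + cos φ₁ sin δ cos θ)
   = arcsin(0.90127·0.47961 + 0.43326·0.87748·-0.99122) = 3.17724°
λ₂ = λ₁ + atan2(sin θ sin δ cos φ₁, cos δ − sin φ₁ sin φ₂) = 20.79383°

3.177°N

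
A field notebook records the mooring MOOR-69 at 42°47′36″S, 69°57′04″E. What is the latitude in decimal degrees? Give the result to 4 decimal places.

42.7933°S

42° + 47′/60 + 36″/3600 = 42 + 0.78333 + 0.01000 = 42.7933°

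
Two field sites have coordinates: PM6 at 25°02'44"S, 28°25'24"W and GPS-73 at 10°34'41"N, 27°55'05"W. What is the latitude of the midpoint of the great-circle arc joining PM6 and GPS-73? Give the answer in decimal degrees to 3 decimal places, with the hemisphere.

PM6: φ = -25.04556°, λ = -28.42333°
GPS-73: φ = +10.57806°, λ = -27.91806°
Bx = cos φ₂ cos Δλ = 0.982968,  By = cos φ₂ sin Δλ = 0.008669
φₘ = atan2(sin φ₁ + sin φ₂, √((cos φ₁ + Bx)² + By²)) = -7.23382°
λₘ = λ₁ + atan2(By, cos φ₁ + Bx) = -28.16039°

7.234°S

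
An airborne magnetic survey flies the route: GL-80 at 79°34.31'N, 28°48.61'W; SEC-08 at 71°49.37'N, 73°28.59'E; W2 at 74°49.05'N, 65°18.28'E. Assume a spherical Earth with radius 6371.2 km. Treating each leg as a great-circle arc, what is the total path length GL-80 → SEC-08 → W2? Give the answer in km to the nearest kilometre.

GL-80: φ = +79.57183°, λ = -28.81017°
SEC-08: φ = +71.82283°, λ = +73.47650°
W2: φ = +74.81750°, λ = +65.30467°
GL-80→SEC-08: c = 0.396580 rad, d = 2526.69 km
SEC-08→W2: c = 0.066272 rad, d = 422.23 km
Total = 2526.69 + 422.23 = 2948.92 km

2949 km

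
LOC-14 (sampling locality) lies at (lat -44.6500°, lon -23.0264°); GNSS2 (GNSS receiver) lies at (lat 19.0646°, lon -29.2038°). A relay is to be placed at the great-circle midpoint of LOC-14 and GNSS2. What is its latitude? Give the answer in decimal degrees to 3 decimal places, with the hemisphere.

Bx = cos φ₂ cos Δλ = 0.939663,  By = cos φ₂ sin Δλ = -0.101705
φₘ = atan2(sin φ₁ + sin φ₂, √((cos φ₁ + Bx)² + By²)) = -12.81034°
λₘ = λ₁ + atan2(By, cos φ₁ + Bx) = -26.55132°

12.810°S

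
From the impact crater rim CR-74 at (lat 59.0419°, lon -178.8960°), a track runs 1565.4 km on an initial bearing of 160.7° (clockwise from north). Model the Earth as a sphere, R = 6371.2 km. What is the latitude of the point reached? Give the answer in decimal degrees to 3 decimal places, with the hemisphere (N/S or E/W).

45.537°N

δ = d/R = 1565.4/6371.2 = 0.245699 rad
φ₂ = arcsin(sin φ₁ cos δ + cos φ₁ sin δ cos θ)
   = arcsin(0.85754·0.96997 + 0.51441·0.24323·-0.94380) = 45.53665°
λ₂ = λ₁ + atan2(sin θ sin δ cos φ₁, cos δ − sin φ₁ sin φ₂) = -172.30551°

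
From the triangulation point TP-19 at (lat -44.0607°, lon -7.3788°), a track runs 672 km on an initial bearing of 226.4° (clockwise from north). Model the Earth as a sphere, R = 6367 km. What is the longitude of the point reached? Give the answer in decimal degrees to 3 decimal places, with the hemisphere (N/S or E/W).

13.932°W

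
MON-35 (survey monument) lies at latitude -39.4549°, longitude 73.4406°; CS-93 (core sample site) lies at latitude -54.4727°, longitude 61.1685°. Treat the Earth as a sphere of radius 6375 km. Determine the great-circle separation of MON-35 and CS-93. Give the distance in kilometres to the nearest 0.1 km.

1907.0 km

Δφ = -15.0178°,  Δλ = -12.2721°
a = sin²(Δφ/2) + cos φ₁ cos φ₂ sin²(Δλ/2) = 0.022204
c = 2·arcsin(√a) = 0.299131 rad = 17.1390°
d = R·c = 6375 × 0.299131 = 1907.0 km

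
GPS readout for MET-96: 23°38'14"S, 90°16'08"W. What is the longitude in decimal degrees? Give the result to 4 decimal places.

90° + 16′/60 + 8″/3600 = 90 + 0.26667 + 0.00222 = 90.2689°

90.2689°W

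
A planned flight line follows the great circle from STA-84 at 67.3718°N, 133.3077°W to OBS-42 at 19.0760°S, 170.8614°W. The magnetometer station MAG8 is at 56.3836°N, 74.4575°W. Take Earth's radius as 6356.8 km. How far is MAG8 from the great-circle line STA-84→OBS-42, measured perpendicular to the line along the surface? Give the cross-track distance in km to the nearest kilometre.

δ₁₃ = central angle STA-84→MAG8 = 0.497366 rad  (haversine)
θ₁₃ = bearing STA-84→MAG8 = 83.251°,  θ₁₂ = bearing STA-84→OBS-42 = 215.176°
dₓₜ = R·arcsin(sin δ₁₃ · sin(θ₁₃ − θ₁₂)) = 6356.8·arcsin(0.47711·sin(-131.925°)) = -2306.856 km
|dₓₜ| = 2306.856 km

2307 km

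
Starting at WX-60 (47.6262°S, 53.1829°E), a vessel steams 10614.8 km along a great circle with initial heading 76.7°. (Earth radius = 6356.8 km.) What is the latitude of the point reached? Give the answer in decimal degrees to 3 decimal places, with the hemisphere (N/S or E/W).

δ = d/R = 10614.8/6356.8 = 1.669834 rad
φ₂ = arcsin(sin φ₁ cos δ + cos φ₁ sin δ cos θ)
   = arcsin(-0.73876·-0.09888 + 0.67396·0.99510·0.23005) = 13.14001°
λ₂ = λ₁ + atan2(sin θ sin δ cos φ₁, cos δ − sin φ₁ sin φ₂) = 137.14213°

13.140°N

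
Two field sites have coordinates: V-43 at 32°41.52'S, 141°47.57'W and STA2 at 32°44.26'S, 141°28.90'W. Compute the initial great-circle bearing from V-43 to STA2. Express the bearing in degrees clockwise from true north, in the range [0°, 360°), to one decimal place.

100.0°

V-43: φ = -32.69200°, λ = -141.79283°
STA2: φ = -32.73767°, λ = -141.48167°
Δλ = 0.3112°
y = sin Δλ · cos φ₂ = 0.004568
x = cos φ₁ sin φ₂ − sin φ₁ cos φ₂ cos Δλ = -0.000804
θ = atan2(y, x) = 99.9786° → 99.9786° (mod 360°)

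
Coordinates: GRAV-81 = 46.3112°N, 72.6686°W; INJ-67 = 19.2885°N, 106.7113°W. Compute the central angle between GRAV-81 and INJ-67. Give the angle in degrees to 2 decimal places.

38.82°

Δφ = -27.0227°,  Δλ = -34.0427°
a = sin²(Δφ/2) + cos φ₁ cos φ₂ sin²(Δλ/2) = 0.110454
c = 2·arcsin(√a) = 0.677579 rad = 38.8224°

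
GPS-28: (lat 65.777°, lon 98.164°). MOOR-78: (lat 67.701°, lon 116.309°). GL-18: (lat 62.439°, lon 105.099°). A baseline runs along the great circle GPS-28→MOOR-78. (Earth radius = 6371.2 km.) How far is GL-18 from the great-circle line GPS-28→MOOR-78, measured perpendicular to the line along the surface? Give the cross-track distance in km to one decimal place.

δ₁₃ = central angle GPS-28→GL-18 = 0.078576 rad  (haversine)
θ₁₃ = bearing GPS-28→GL-18 = 134.624°,  θ₁₂ = bearing GPS-28→MOOR-78 = 66.745°
dₓₜ = R·arcsin(sin δ₁₃ · sin(θ₁₃ − θ₁₂)) = 6371.2·arcsin(0.07849·sin(67.880°)) = 463.705 km
|dₓₜ| = 463.705 km

463.7 km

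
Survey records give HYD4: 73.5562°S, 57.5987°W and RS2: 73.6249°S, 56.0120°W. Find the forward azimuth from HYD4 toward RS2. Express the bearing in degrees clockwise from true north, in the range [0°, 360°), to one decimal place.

Δλ = 1.5867°
y = sin Δλ · cos φ₂ = 0.007806
x = cos φ₁ sin φ₂ − sin φ₁ cos φ₂ cos Δλ = -0.001303
θ = atan2(y, x) = 99.4741° → 99.4741° (mod 360°)

99.5°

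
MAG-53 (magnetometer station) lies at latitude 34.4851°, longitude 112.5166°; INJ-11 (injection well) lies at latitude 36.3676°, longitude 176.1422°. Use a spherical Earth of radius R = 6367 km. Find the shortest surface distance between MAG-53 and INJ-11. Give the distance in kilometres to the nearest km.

5657 km

Δφ = 1.8825°,  Δλ = 63.6256°
a = sin²(Δφ/2) + cos φ₁ cos φ₂ sin²(Δλ/2) = 0.184709
c = 2·arcsin(√a) = 0.888492 rad = 50.9069°
d = R·c = 6367 × 0.888492 = 5657.0 km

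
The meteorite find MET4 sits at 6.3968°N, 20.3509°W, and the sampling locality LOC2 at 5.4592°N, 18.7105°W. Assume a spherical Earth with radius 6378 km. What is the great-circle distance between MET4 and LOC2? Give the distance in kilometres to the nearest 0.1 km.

Δφ = -0.9376°,  Δλ = 1.6404°
a = sin²(Δφ/2) + cos φ₁ cos φ₂ sin²(Δλ/2) = 0.000270
c = 2·arcsin(√a) = 0.032844 rad = 1.8818°
d = R·c = 6378 × 0.032844 = 209.5 km

209.5 km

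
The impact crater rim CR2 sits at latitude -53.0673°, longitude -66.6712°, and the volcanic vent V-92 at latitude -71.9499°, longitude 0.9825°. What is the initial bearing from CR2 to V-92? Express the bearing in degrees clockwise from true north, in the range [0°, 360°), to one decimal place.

149.0°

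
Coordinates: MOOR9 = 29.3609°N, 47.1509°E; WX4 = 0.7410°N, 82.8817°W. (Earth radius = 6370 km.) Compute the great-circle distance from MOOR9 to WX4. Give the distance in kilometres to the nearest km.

13748 km

Δφ = -28.6199°,  Δλ = -130.0326°
a = sin²(Δφ/2) + cos φ₁ cos φ₂ sin²(Δλ/2) = 0.777106
c = 2·arcsin(√a) = 2.158213 rad = 123.6565°
d = R·c = 6370 × 2.158213 = 13747.8 km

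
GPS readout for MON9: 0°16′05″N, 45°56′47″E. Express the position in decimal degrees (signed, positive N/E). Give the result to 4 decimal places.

+0.2681°, +45.9464°

lat: 0.2681° N → +0.2681°
lon: 45.9464° E → +45.9464°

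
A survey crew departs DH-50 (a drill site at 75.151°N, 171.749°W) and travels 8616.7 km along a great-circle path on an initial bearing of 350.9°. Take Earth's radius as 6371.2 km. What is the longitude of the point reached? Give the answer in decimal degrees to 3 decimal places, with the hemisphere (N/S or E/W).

18.244°E

δ = d/R = 8616.7/6371.2 = 1.352445 rad
φ₂ = arcsin(sin φ₁ cos δ + cos φ₁ sin δ cos θ)
   = arcsin(0.96660·0.21662 + 0.25627·0.97626·0.98741) = 27.15663°
λ₂ = λ₁ + atan2(sin θ sin δ cos φ₁, cos δ − sin φ₁ sin φ₂) = 18.24428°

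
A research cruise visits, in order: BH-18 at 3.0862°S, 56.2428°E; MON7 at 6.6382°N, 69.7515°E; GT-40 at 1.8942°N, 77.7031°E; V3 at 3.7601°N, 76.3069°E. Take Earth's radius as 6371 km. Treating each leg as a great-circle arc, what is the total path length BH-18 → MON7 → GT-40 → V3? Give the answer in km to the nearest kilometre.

3135 km

BH-18→MON7: c = 0.290183 rad, d = 1848.76 km
MON7→GT-40: c = 0.161239 rad, d = 1027.25 km
GT-40→V3: c = 0.040655 rad, d = 259.02 km
Total = 1848.76 + 1027.25 + 259.02 = 3135.03 km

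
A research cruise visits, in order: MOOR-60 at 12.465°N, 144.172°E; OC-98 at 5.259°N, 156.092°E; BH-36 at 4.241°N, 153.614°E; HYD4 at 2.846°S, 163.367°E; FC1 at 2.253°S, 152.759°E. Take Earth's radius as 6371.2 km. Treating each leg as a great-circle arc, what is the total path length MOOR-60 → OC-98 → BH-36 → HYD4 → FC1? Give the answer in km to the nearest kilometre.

4352 km

MOOR-60→OC-98: c = 0.240851 rad, d = 1534.51 km
OC-98→BH-36: c = 0.046619 rad, d = 297.02 km
BH-36→HYD4: c = 0.210318 rad, d = 1339.98 km
HYD4→FC1: c = 0.185249 rad, d = 1180.26 km
Total = 1534.51 + 297.02 + 1339.98 + 1180.26 = 4351.76 km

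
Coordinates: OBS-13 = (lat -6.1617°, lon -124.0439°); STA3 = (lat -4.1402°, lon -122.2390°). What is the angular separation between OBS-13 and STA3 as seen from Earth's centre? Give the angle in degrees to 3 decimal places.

2.705°

Δφ = 2.0215°,  Δλ = 1.8049°
a = sin²(Δφ/2) + cos φ₁ cos φ₂ sin²(Δλ/2) = 0.000557
c = 2·arcsin(√a) = 0.047213 rad = 2.7051°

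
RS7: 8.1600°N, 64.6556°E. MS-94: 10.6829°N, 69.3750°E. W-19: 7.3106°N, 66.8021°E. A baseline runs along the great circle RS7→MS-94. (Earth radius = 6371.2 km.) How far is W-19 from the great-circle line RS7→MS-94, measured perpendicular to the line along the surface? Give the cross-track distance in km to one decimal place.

δ₁₃ = central angle RS7→W-19 = 0.039973 rad  (haversine)
θ₁₃ = bearing RS7→W-19 = 111.622°,  θ₁₂ = bearing RS7→MS-94 = 61.176°
dₓₜ = R·arcsin(sin δ₁₃ · sin(θ₁₃ − θ₁₂)) = 6371.2·arcsin(0.03996·sin(50.446°)) = 196.340 km
|dₓₜ| = 196.340 km

196.3 km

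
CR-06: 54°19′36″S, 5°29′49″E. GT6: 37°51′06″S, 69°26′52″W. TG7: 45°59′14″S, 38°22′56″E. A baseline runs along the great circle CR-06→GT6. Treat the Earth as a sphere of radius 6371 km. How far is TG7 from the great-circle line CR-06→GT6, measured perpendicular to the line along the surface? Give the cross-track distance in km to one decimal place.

247.4 km

CR-06: φ = -54.32667°, λ = +5.49694°
GT6: φ = -37.85167°, λ = -69.44778°
TG7: φ = -45.98722°, λ = +38.38222°
δ₁₃ = central angle CR-06→TG7 = 0.391080 rad  (haversine)
θ₁₃ = bearing CR-06→TG7 = 81.766°,  θ₁₂ = bearing CR-06→GT6 = 255.921°
dₓₜ = R·arcsin(sin δ₁₃ · sin(θ₁₃ − θ₁₂)) = 6371·arcsin(0.38119·sin(-174.155°)) = -247.376 km
|dₓₜ| = 247.376 km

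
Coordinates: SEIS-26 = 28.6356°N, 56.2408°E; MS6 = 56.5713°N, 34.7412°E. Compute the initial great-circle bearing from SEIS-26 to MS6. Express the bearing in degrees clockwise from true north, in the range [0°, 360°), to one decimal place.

Δλ = -21.4996°
y = sin Δλ · cos φ₂ = -0.201902
x = cos φ₁ sin φ₂ − sin φ₁ cos φ₂ cos Δλ = 0.486850
θ = atan2(y, x) = -22.5243° → 337.4757° (mod 360°)

337.5°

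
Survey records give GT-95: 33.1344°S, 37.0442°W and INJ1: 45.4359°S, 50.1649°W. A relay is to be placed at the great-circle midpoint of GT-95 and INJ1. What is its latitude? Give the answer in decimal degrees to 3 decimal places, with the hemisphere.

Bx = cos φ₂ cos Δλ = 0.683388,  By = cos φ₂ sin Δλ = -0.159290
φₘ = atan2(sin φ₁ + sin φ₂, √((cos φ₁ + Bx)² + By²)) = -39.46829°
λₘ = λ₁ + atan2(By, cos φ₁ + Bx) = -43.02368°

39.468°S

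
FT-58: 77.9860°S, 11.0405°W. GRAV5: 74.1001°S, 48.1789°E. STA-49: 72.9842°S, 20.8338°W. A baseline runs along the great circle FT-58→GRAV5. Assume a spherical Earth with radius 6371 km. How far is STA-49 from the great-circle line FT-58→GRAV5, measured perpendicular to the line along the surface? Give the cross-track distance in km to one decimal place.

δ₁₃ = central angle FT-58→STA-49 = 0.096947 rad  (haversine)
θ₁₃ = bearing FT-58→STA-49 = 329.054°,  θ₁₂ = bearing FT-58→GRAV5 = 104.999°
dₓₜ = R·arcsin(sin δ₁₃ · sin(θ₁₃ − θ₁₂)) = 6371·arcsin(0.09680·sin(224.055°)) = -429.133 km
|dₓₜ| = 429.133 km

429.1 km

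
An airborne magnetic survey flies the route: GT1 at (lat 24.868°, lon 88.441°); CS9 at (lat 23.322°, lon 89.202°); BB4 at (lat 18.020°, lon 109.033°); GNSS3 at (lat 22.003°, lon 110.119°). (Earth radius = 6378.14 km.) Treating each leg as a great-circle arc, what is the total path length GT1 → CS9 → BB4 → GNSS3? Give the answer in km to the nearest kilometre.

GT1→CS9: c = 0.029581 rad, d = 188.67 km
CS9→BB4: c = 0.336442 rad, d = 2145.87 km
BB4→GNSS3: c = 0.071760 rad, d = 457.70 km
Total = 188.67 + 2145.87 + 457.70 = 2792.24 km

2792 km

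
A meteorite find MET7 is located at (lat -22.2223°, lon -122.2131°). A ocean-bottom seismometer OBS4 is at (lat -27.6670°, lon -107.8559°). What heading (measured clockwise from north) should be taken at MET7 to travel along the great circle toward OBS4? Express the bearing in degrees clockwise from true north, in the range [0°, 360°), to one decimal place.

115.6°

Δλ = 14.3572°
y = sin Δλ · cos φ₂ = 0.219614
x = cos φ₁ sin φ₂ − sin φ₁ cos φ₂ cos Δλ = -0.105346
θ = atan2(y, x) = 115.6265° → 115.6265° (mod 360°)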